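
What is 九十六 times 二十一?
Convert 九十六 (Chinese numeral) → 9×10 + 6 = 96 (decimal)
Convert 二十一 (Chinese numeral) → 2×10 + 1 = 21 (decimal)
Compute 96 × 21 = 2016
2016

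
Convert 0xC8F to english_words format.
Convert 0xC8F (hexadecimal) → 12×256 + 8×16 + 15 = 3215 (decimal)
Convert 3215 (decimal) → 3215 = 3×1000 + 2×100 + 15 → three thousand two hundred fifteen (English words)
three thousand two hundred fifteen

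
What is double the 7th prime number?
The 7th prime number = 17
Compute 17 × 2 = 34
34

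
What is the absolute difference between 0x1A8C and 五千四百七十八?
Convert 0x1A8C (hexadecimal) → 1×4096 + 10×256 + 8×16 + 12 = 6796 (decimal)
Convert 五千四百七十八 (Chinese numeral) → 5×1000 + 4×100 + 7×10 + 8 = 5478 (decimal)
Compute |6796 - 5478| = 1318
1318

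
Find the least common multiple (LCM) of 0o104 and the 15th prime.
Convert 0o104 (octal) → 1×64 + 4 = 68 (decimal)
Convert the 15th prime (prime index) → 47 (decimal)
Compute lcm(68, 47) = 3196
3196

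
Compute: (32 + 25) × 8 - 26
Parentheses first: 32 + 25 = 57
Multiply: 57 × 8 = 456
Subtract: 456 - 26 = 430
430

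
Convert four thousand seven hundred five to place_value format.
Convert four thousand seven hundred five (English words) → 4×1000 + 7×100 + 5 = 4705 (decimal)
Convert 4705 (decimal) → 4705 = 4×1000 + 7×100 + 5 → 4 thousands, 7 hundreds, 5 ones (place-value notation)
4 thousands, 7 hundreds, 5 ones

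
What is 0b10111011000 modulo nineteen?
Convert 0b10111011000 (binary) → 1024 + 256 + 128 + 64 + 16 + 8 = 1496 (decimal)
Convert nineteen (English words) → 19 (decimal)
Compute 1496 mod 19 = 14
14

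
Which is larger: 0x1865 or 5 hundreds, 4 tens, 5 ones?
Convert 0x1865 (hexadecimal) → 1×4096 + 8×256 + 6×16 + 5 = 6245 (decimal)
Convert 5 hundreds, 4 tens, 5 ones (place-value notation) → 5×100 + 4×10 + 5 = 545 (decimal)
Compare 6245 vs 545: larger = 6245
6245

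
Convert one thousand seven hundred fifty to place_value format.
Convert one thousand seven hundred fifty (English words) → 1×1000 + 7×100 + 50 = 1750 (decimal)
Convert 1750 (decimal) → 1750 = 1×1000 + 7×100 + 5×10 → 1 thousand, 7 hundreds, 5 tens (place-value notation)
1 thousand, 7 hundreds, 5 tens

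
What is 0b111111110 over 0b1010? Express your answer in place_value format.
Convert 0b111111110 (binary) → 256 + 128 + 64 + 32 + 16 + 8 + 4 + 2 = 510 (decimal)
Convert 0b1010 (binary) → 8 + 2 = 10 (decimal)
Compute 510 ÷ 10 = 51
Convert 51 (decimal) → 51 = 5×10 + 1 → 5 tens, 1 one (place-value notation)
5 tens, 1 one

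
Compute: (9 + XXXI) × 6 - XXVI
Convert XXXI (Roman numeral) → 10 + 10 + 10 + 1 = 31 (decimal)
Convert XXVI (Roman numeral) → 10 + 10 + 5 + 1 = 26 (decimal)
Expression in decimal: (9 + 31) × 6 - 26
Parentheses first: 9 + 31 = 40
Multiply: 40 × 6 = 240
Subtract: 240 - 26 = 214
214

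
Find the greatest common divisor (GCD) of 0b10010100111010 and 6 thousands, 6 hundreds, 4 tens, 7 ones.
Convert 0b10010100111010 (binary) → 8192 + 1024 + 256 + 32 + 16 + 8 + 2 = 9530 (decimal)
Convert 6 thousands, 6 hundreds, 4 tens, 7 ones (place-value notation) → 6×1000 + 6×100 + 4×10 + 7 = 6647 (decimal)
Compute gcd(9530, 6647) = 1
1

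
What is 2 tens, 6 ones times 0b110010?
Convert 2 tens, 6 ones (place-value notation) → 2×10 + 6 = 26 (decimal)
Convert 0b110010 (binary) → 32 + 16 + 2 = 50 (decimal)
Compute 26 × 50 = 1300
1300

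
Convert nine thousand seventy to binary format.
Convert nine thousand seventy (English words) → 9×1000 + 70 = 9070 (decimal)
Convert 9070 (decimal) → 9070 = 8192 + 512 + 256 + 64 + 32 + 8 + 4 + 2 → 0b10001101101110 (binary)
0b10001101101110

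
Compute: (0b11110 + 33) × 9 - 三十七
Convert 0b11110 (binary) → 16 + 8 + 4 + 2 = 30 (decimal)
Convert 三十七 (Chinese numeral) → 3×10 + 7 = 37 (decimal)
Expression in decimal: (30 + 33) × 9 - 37
Parentheses first: 30 + 33 = 63
Multiply: 63 × 9 = 567
Subtract: 567 - 37 = 530
530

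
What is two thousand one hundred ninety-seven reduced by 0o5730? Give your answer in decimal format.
Convert two thousand one hundred ninety-seven (English words) → 2×1000 + 1×100 + 97 = 2197 (decimal)
Convert 0o5730 (octal) → 5×512 + 7×64 + 3×8 = 3032 (decimal)
Compute 2197 - 3032 = -835
-835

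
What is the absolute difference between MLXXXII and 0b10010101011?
Convert MLXXXII (Roman numeral) → 1000 + 50 + 10 + 10 + 10 + 1 + 1 = 1082 (decimal)
Convert 0b10010101011 (binary) → 1024 + 128 + 32 + 8 + 2 + 1 = 1195 (decimal)
Compute |1082 - 1195| = 113
113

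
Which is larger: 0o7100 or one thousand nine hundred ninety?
Convert 0o7100 (octal) → 7×512 + 1×64 = 3648 (decimal)
Convert one thousand nine hundred ninety (English words) → 1×1000 + 9×100 + 90 = 1990 (decimal)
Compare 3648 vs 1990: larger = 3648
3648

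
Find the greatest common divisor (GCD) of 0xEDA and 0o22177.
Convert 0xEDA (hexadecimal) → 14×256 + 13×16 + 10 = 3802 (decimal)
Convert 0o22177 (octal) → 2×4096 + 2×512 + 1×64 + 7×8 + 7 = 9343 (decimal)
Compute gcd(3802, 9343) = 1
1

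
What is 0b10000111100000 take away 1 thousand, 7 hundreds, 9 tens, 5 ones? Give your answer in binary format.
Convert 0b10000111100000 (binary) → 8192 + 256 + 128 + 64 + 32 = 8672 (decimal)
Convert 1 thousand, 7 hundreds, 9 tens, 5 ones (place-value notation) → 1×1000 + 7×100 + 9×10 + 5 = 1795 (decimal)
Compute 8672 - 1795 = 6877
Convert 6877 (decimal) → 6877 = 4096 + 2048 + 512 + 128 + 64 + 16 + 8 + 4 + 1 → 0b1101011011101 (binary)
0b1101011011101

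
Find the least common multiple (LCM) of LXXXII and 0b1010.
Convert LXXXII (Roman numeral) → 50 + 10 + 10 + 10 + 1 + 1 = 82 (decimal)
Convert 0b1010 (binary) → 8 + 2 = 10 (decimal)
Compute lcm(82, 10) = 410
410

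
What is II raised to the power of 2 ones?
Convert II (Roman numeral) → 1 + 1 = 2 (decimal)
Convert 2 ones (place-value notation) → 2 (decimal)
Compute 2 ^ 2 = 4
4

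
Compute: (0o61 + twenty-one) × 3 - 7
Convert 0o61 (octal) → 6×8 + 1 = 49 (decimal)
Convert twenty-one (English words) → 21 (decimal)
Expression in decimal: (49 + 21) × 3 - 7
Parentheses first: 49 + 21 = 70
Multiply: 70 × 3 = 210
Subtract: 210 - 7 = 203
203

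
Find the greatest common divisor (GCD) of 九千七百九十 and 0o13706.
Convert 九千七百九十 (Chinese numeral) → 9×1000 + 7×100 + 9×10 = 9790 (decimal)
Convert 0o13706 (octal) → 1×4096 + 3×512 + 7×64 + 6 = 6086 (decimal)
Compute gcd(9790, 6086) = 2
2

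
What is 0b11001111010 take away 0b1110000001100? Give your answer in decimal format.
Convert 0b11001111010 (binary) → 1024 + 512 + 64 + 32 + 16 + 8 + 2 = 1658 (decimal)
Convert 0b1110000001100 (binary) → 4096 + 2048 + 1024 + 8 + 4 = 7180 (decimal)
Compute 1658 - 7180 = -5522
-5522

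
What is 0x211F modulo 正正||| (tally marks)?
Convert 0x211F (hexadecimal) → 2×4096 + 1×256 + 1×16 + 15 = 8479 (decimal)
Convert 正正||| (tally marks) → 5 + 5 + 3 = 13 (decimal)
Compute 8479 mod 13 = 3
3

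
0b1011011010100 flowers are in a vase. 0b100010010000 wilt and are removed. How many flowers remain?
Convert 0b1011011010100 (binary) → 4096 + 1024 + 512 + 128 + 64 + 16 + 4 = 5844 (decimal)
Convert 0b100010010000 (binary) → 2048 + 128 + 16 = 2192 (decimal)
Compute 5844 - 2192 = 3652
3652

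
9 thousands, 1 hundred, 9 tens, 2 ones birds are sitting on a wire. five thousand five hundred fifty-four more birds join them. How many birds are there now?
Convert 9 thousands, 1 hundred, 9 tens, 2 ones (place-value notation) → 9×1000 + 1×100 + 9×10 + 2 = 9192 (decimal)
Convert five thousand five hundred fifty-four (English words) → 5×1000 + 5×100 + 54 = 5554 (decimal)
Compute 9192 + 5554 = 14746
14746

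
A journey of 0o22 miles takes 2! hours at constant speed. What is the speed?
Convert 0o22 (octal) → 2×8 + 2 = 18 (decimal)
Convert 2! (factorial) → 2 (decimal)
Compute 18 ÷ 2 = 9
9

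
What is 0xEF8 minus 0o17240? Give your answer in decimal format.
Convert 0xEF8 (hexadecimal) → 14×256 + 15×16 + 8 = 3832 (decimal)
Convert 0o17240 (octal) → 1×4096 + 7×512 + 2×64 + 4×8 = 7840 (decimal)
Compute 3832 - 7840 = -4008
-4008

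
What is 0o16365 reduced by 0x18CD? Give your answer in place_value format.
Convert 0o16365 (octal) → 1×4096 + 6×512 + 3×64 + 6×8 + 5 = 7413 (decimal)
Convert 0x18CD (hexadecimal) → 1×4096 + 8×256 + 12×16 + 13 = 6349 (decimal)
Compute 7413 - 6349 = 1064
Convert 1064 (decimal) → 1064 = 1×1000 + 6×10 + 4 → 1 thousand, 6 tens, 4 ones (place-value notation)
1 thousand, 6 tens, 4 ones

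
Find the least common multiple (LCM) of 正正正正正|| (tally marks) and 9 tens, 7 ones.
Convert 正正正正正|| (tally marks) → 5 + 5 + 5 + 5 + 5 + 2 = 27 (decimal)
Convert 9 tens, 7 ones (place-value notation) → 9×10 + 7 = 97 (decimal)
Compute lcm(27, 97) = 2619
2619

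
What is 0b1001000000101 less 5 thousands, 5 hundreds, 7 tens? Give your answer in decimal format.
Convert 0b1001000000101 (binary) → 4096 + 512 + 4 + 1 = 4613 (decimal)
Convert 5 thousands, 5 hundreds, 7 tens (place-value notation) → 5×1000 + 5×100 + 7×10 = 5570 (decimal)
Compute 4613 - 5570 = -957
-957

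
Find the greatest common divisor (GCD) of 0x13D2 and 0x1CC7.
Convert 0x13D2 (hexadecimal) → 1×4096 + 3×256 + 13×16 + 2 = 5074 (decimal)
Convert 0x1CC7 (hexadecimal) → 1×4096 + 12×256 + 12×16 + 7 = 7367 (decimal)
Compute gcd(5074, 7367) = 1
1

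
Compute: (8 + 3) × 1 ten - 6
Convert 1 ten (place-value notation) → 1×10 = 10 (decimal)
Expression in decimal: (8 + 3) × 10 - 6
Parentheses first: 8 + 3 = 11
Multiply: 11 × 10 = 110
Subtract: 110 - 6 = 104
104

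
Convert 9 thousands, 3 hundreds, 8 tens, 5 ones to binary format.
Convert 9 thousands, 3 hundreds, 8 tens, 5 ones (place-value notation) → 9×1000 + 3×100 + 8×10 + 5 = 9385 (decimal)
Convert 9385 (decimal) → 9385 = 8192 + 1024 + 128 + 32 + 8 + 1 → 0b10010010101001 (binary)
0b10010010101001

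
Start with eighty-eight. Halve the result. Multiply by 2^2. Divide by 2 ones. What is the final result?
Convert eighty-eight (English words) → 88 (decimal)
Start: 88
88 ÷ 2 = 44
Convert 2^2 (power) → 4 (decimal)
44 × 4 = 176
Convert 2 ones (place-value notation) → 2 (decimal)
176 ÷ 2 = 88
88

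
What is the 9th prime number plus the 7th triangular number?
The 9th prime number = 23
Convert the 7th triangular number (triangular index) → 7×8/2 = 28 (decimal)
Compute 23 + 28 = 51
51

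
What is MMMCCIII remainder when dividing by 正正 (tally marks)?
Convert MMMCCIII (Roman numeral) → 1000 + 1000 + 1000 + 100 + 100 + 1 + 1 + 1 = 3203 (decimal)
Convert 正正 (tally marks) → 5 + 5 = 10 (decimal)
Compute 3203 mod 10 = 3
3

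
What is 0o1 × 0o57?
Convert 0o1 (octal) → 1 (decimal)
Convert 0o57 (octal) → 5×8 + 7 = 47 (decimal)
Compute 1 × 47 = 47
47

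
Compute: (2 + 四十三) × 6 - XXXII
Convert 四十三 (Chinese numeral) → 4×10 + 3 = 43 (decimal)
Convert XXXII (Roman numeral) → 10 + 10 + 10 + 1 + 1 = 32 (decimal)
Expression in decimal: (2 + 43) × 6 - 32
Parentheses first: 2 + 43 = 45
Multiply: 45 × 6 = 270
Subtract: 270 - 32 = 238
238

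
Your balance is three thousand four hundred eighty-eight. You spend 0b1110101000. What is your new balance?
Convert three thousand four hundred eighty-eight (English words) → 3×1000 + 4×100 + 88 = 3488 (decimal)
Convert 0b1110101000 (binary) → 512 + 256 + 128 + 32 + 8 = 936 (decimal)
Compute 3488 - 936 = 2552
2552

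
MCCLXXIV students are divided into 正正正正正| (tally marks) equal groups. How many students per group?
Convert MCCLXXIV (Roman numeral) → 1000 + 100 + 100 + 50 + 10 + 10 + 4 = 1274 (decimal)
Convert 正正正正正| (tally marks) → 5 + 5 + 5 + 5 + 5 + 1 = 26 (decimal)
Compute 1274 ÷ 26 = 49
49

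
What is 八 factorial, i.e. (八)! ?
Convert 八 (Chinese numeral) → 8 (decimal)
Compute 8! = 40320
40320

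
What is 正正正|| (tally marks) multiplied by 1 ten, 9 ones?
Convert 正正正|| (tally marks) → 5 + 5 + 5 + 2 = 17 (decimal)
Convert 1 ten, 9 ones (place-value notation) → 1×10 + 9 = 19 (decimal)
Compute 17 × 19 = 323
323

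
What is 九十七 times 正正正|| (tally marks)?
Convert 九十七 (Chinese numeral) → 9×10 + 7 = 97 (decimal)
Convert 正正正|| (tally marks) → 5 + 5 + 5 + 2 = 17 (decimal)
Compute 97 × 17 = 1649
1649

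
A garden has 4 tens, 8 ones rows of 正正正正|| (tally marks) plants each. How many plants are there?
Convert 正正正正|| (tally marks) → 5 + 5 + 5 + 5 + 2 = 22 (decimal)
Convert 4 tens, 8 ones (place-value notation) → 4×10 + 8 = 48 (decimal)
Compute 22 × 48 = 1056
1056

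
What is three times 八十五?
Convert three (English words) → 3 (decimal)
Convert 八十五 (Chinese numeral) → 8×10 + 5 = 85 (decimal)
Compute 3 × 85 = 255
255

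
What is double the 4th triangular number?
The 4th triangular number = 4×5/2 = 10
Compute 10 × 2 = 20
20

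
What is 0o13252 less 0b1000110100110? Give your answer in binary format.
Convert 0o13252 (octal) → 1×4096 + 3×512 + 2×64 + 5×8 + 2 = 5802 (decimal)
Convert 0b1000110100110 (binary) → 4096 + 256 + 128 + 32 + 4 + 2 = 4518 (decimal)
Compute 5802 - 4518 = 1284
Convert 1284 (decimal) → 1284 = 1024 + 256 + 4 → 0b10100000100 (binary)
0b10100000100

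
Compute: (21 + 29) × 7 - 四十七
Convert 四十七 (Chinese numeral) → 4×10 + 7 = 47 (decimal)
Expression in decimal: (21 + 29) × 7 - 47
Parentheses first: 21 + 29 = 50
Multiply: 50 × 7 = 350
Subtract: 350 - 47 = 303
303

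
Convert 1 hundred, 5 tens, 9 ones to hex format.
Convert 1 hundred, 5 tens, 9 ones (place-value notation) → 1×100 + 5×10 + 9 = 159 (decimal)
Convert 159 (decimal) → 159 = 9×16 + 15 → 0x9F (hexadecimal)
0x9F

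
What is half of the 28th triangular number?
The 28th triangular number = 28×29/2 = 406
Compute 406 ÷ 2 = 203
203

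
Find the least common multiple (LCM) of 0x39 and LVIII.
Convert 0x39 (hexadecimal) → 3×16 + 9 = 57 (decimal)
Convert LVIII (Roman numeral) → 50 + 5 + 1 + 1 + 1 = 58 (decimal)
Compute lcm(57, 58) = 3306
3306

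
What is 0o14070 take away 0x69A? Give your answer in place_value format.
Convert 0o14070 (octal) → 1×4096 + 4×512 + 7×8 = 6200 (decimal)
Convert 0x69A (hexadecimal) → 6×256 + 9×16 + 10 = 1690 (decimal)
Compute 6200 - 1690 = 4510
Convert 4510 (decimal) → 4510 = 4×1000 + 5×100 + 1×10 → 4 thousands, 5 hundreds, 1 ten (place-value notation)
4 thousands, 5 hundreds, 1 ten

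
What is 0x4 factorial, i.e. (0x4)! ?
Convert 0x4 (hexadecimal) → 4 (decimal)
Compute 4! = 24
24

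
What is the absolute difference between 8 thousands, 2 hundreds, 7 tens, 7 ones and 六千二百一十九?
Convert 8 thousands, 2 hundreds, 7 tens, 7 ones (place-value notation) → 8×1000 + 2×100 + 7×10 + 7 = 8277 (decimal)
Convert 六千二百一十九 (Chinese numeral) → 6×1000 + 2×100 + 1×10 + 9 = 6219 (decimal)
Compute |8277 - 6219| = 2058
2058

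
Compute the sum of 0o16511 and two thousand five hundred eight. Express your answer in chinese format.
Convert 0o16511 (octal) → 1×4096 + 6×512 + 5×64 + 1×8 + 1 = 7497 (decimal)
Convert two thousand five hundred eight (English words) → 2×1000 + 5×100 + 8 = 2508 (decimal)
Compute 7497 + 2508 = 10005
Convert 10005 (decimal) → 10005 = 1×10000 + 5 → 一万零五 (Chinese numeral)
一万零五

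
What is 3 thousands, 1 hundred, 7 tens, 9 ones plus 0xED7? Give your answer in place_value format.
Convert 3 thousands, 1 hundred, 7 tens, 9 ones (place-value notation) → 3×1000 + 1×100 + 7×10 + 9 = 3179 (decimal)
Convert 0xED7 (hexadecimal) → 14×256 + 13×16 + 7 = 3799 (decimal)
Compute 3179 + 3799 = 6978
Convert 6978 (decimal) → 6978 = 6×1000 + 9×100 + 7×10 + 8 → 6 thousands, 9 hundreds, 7 tens, 8 ones (place-value notation)
6 thousands, 9 hundreds, 7 tens, 8 ones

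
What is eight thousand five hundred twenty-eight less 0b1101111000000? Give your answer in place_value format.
Convert eight thousand five hundred twenty-eight (English words) → 8×1000 + 5×100 + 28 = 8528 (decimal)
Convert 0b1101111000000 (binary) → 4096 + 2048 + 512 + 256 + 128 + 64 = 7104 (decimal)
Compute 8528 - 7104 = 1424
Convert 1424 (decimal) → 1424 = 1×1000 + 4×100 + 2×10 + 4 → 1 thousand, 4 hundreds, 2 tens, 4 ones (place-value notation)
1 thousand, 4 hundreds, 2 tens, 4 ones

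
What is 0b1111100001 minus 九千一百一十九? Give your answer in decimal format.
Convert 0b1111100001 (binary) → 512 + 256 + 128 + 64 + 32 + 1 = 993 (decimal)
Convert 九千一百一十九 (Chinese numeral) → 9×1000 + 1×100 + 1×10 + 9 = 9119 (decimal)
Compute 993 - 9119 = -8126
-8126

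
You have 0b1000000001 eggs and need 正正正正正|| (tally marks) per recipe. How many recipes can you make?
Convert 0b1000000001 (binary) → 512 + 1 = 513 (decimal)
Convert 正正正正正|| (tally marks) → 5 + 5 + 5 + 5 + 5 + 2 = 27 (decimal)
Compute 513 ÷ 27 = 19
19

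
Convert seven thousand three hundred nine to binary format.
Convert seven thousand three hundred nine (English words) → 7×1000 + 3×100 + 9 = 7309 (decimal)
Convert 7309 (decimal) → 7309 = 4096 + 2048 + 1024 + 128 + 8 + 4 + 1 → 0b1110010001101 (binary)
0b1110010001101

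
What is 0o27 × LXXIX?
Convert 0o27 (octal) → 2×8 + 7 = 23 (decimal)
Convert LXXIX (Roman numeral) → 50 + 10 + 10 + 9 = 79 (decimal)
Compute 23 × 79 = 1817
1817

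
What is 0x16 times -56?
Convert 0x16 (hexadecimal) → 1×16 + 6 = 22 (decimal)
Compute 22 × -56 = -1232
-1232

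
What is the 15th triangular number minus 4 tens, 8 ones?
The 15th triangular number = 15×16/2 = 120
Convert 4 tens, 8 ones (place-value notation) → 4×10 + 8 = 48 (decimal)
Compute 120 - 48 = 72
72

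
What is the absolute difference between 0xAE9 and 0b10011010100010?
Convert 0xAE9 (hexadecimal) → 10×256 + 14×16 + 9 = 2793 (decimal)
Convert 0b10011010100010 (binary) → 8192 + 1024 + 512 + 128 + 32 + 2 = 9890 (decimal)
Compute |2793 - 9890| = 7097
7097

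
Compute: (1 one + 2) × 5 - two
Convert 1 one (place-value notation) → 1 (decimal)
Convert two (English words) → 2 (decimal)
Expression in decimal: (1 + 2) × 5 - 2
Parentheses first: 1 + 2 = 3
Multiply: 3 × 5 = 15
Subtract: 15 - 2 = 13
13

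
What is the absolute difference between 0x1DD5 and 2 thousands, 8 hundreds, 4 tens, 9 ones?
Convert 0x1DD5 (hexadecimal) → 1×4096 + 13×256 + 13×16 + 5 = 7637 (decimal)
Convert 2 thousands, 8 hundreds, 4 tens, 9 ones (place-value notation) → 2×1000 + 8×100 + 4×10 + 9 = 2849 (decimal)
Compute |7637 - 2849| = 4788
4788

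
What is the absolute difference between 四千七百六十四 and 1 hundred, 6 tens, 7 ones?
Convert 四千七百六十四 (Chinese numeral) → 4×1000 + 7×100 + 6×10 + 4 = 4764 (decimal)
Convert 1 hundred, 6 tens, 7 ones (place-value notation) → 1×100 + 6×10 + 7 = 167 (decimal)
Compute |4764 - 167| = 4597
4597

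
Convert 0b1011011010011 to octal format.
Convert 0b1011011010011 (binary) → 4096 + 1024 + 512 + 128 + 64 + 16 + 2 + 1 = 5843 (decimal)
Convert 5843 (decimal) → 5843 = 1×4096 + 3×512 + 3×64 + 2×8 + 3 → 0o13323 (octal)
0o13323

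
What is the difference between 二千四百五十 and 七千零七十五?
Convert 二千四百五十 (Chinese numeral) → 2×1000 + 4×100 + 5×10 = 2450 (decimal)
Convert 七千零七十五 (Chinese numeral) → 7×1000 + 7×10 + 5 = 7075 (decimal)
Difference: |2450 - 7075| = 4625
4625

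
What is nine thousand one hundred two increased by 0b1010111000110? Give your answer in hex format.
Convert nine thousand one hundred two (English words) → 9×1000 + 1×100 + 2 = 9102 (decimal)
Convert 0b1010111000110 (binary) → 4096 + 1024 + 256 + 128 + 64 + 4 + 2 = 5574 (decimal)
Compute 9102 + 5574 = 14676
Convert 14676 (decimal) → 14676 = 3×4096 + 9×256 + 5×16 + 4 → 0x3954 (hexadecimal)
0x3954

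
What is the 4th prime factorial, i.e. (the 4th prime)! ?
Convert the 4th prime (prime index) → 7 (decimal)
Compute 7! = 5040
5040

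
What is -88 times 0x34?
Convert 0x34 (hexadecimal) → 3×16 + 4 = 52 (decimal)
Compute -88 × 52 = -4576
-4576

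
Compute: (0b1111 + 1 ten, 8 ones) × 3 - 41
Convert 0b1111 (binary) → 8 + 4 + 2 + 1 = 15 (decimal)
Convert 1 ten, 8 ones (place-value notation) → 1×10 + 8 = 18 (decimal)
Expression in decimal: (15 + 18) × 3 - 41
Parentheses first: 15 + 18 = 33
Multiply: 33 × 3 = 99
Subtract: 99 - 41 = 58
58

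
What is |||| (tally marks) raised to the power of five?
Convert |||| (tally marks) → 4 (decimal)
Convert five (English words) → 5 (decimal)
Compute 4 ^ 5 = 1024
1024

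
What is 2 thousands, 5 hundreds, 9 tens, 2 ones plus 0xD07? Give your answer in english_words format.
Convert 2 thousands, 5 hundreds, 9 tens, 2 ones (place-value notation) → 2×1000 + 5×100 + 9×10 + 2 = 2592 (decimal)
Convert 0xD07 (hexadecimal) → 13×256 + 7 = 3335 (decimal)
Compute 2592 + 3335 = 5927
Convert 5927 (decimal) → 5927 = 5×1000 + 9×100 + 27 → five thousand nine hundred twenty-seven (English words)
five thousand nine hundred twenty-seven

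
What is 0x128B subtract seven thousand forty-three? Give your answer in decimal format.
Convert 0x128B (hexadecimal) → 1×4096 + 2×256 + 8×16 + 11 = 4747 (decimal)
Convert seven thousand forty-three (English words) → 7×1000 + 43 = 7043 (decimal)
Compute 4747 - 7043 = -2296
-2296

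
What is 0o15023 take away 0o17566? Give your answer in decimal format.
Convert 0o15023 (octal) → 1×4096 + 5×512 + 2×8 + 3 = 6675 (decimal)
Convert 0o17566 (octal) → 1×4096 + 7×512 + 5×64 + 6×8 + 6 = 8054 (decimal)
Compute 6675 - 8054 = -1379
-1379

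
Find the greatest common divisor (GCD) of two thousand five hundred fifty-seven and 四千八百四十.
Convert two thousand five hundred fifty-seven (English words) → 2×1000 + 5×100 + 57 = 2557 (decimal)
Convert 四千八百四十 (Chinese numeral) → 4×1000 + 8×100 + 4×10 = 4840 (decimal)
Compute gcd(2557, 4840) = 1
1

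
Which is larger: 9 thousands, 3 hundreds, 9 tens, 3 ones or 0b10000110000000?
Convert 9 thousands, 3 hundreds, 9 tens, 3 ones (place-value notation) → 9×1000 + 3×100 + 9×10 + 3 = 9393 (decimal)
Convert 0b10000110000000 (binary) → 8192 + 256 + 128 = 8576 (decimal)
Compare 9393 vs 8576: larger = 9393
9393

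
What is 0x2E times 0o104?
Convert 0x2E (hexadecimal) → 2×16 + 14 = 46 (decimal)
Convert 0o104 (octal) → 1×64 + 4 = 68 (decimal)
Compute 46 × 68 = 3128
3128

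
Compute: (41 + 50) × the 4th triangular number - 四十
Convert the 4th triangular number (triangular index) → 4×5/2 = 10 (decimal)
Convert 四十 (Chinese numeral) → 4×10 = 40 (decimal)
Expression in decimal: (41 + 50) × 10 - 40
Parentheses first: 41 + 50 = 91
Multiply: 91 × 10 = 910
Subtract: 910 - 40 = 870
870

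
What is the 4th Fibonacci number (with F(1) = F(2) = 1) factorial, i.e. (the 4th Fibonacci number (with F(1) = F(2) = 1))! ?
Convert the 4th Fibonacci number (with F(1) = F(2) = 1) (Fibonacci index) → 1, 1, 2, 3 → 3 (decimal)
Compute 3! = 6
6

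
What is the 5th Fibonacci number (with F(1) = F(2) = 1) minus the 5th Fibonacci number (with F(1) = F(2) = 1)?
The 5th Fibonacci number (with F(1) = F(2) = 1): 1, 1, 2, 3, 5 → 5
Convert the 5th Fibonacci number (with F(1) = F(2) = 1) (Fibonacci index) → 1, 1, 2, 3, 5 → 5 (decimal)
Compute 5 - 5 = 0
0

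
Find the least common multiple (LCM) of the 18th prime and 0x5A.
Convert the 18th prime (prime index) → 61 (decimal)
Convert 0x5A (hexadecimal) → 5×16 + 10 = 90 (decimal)
Compute lcm(61, 90) = 5490
5490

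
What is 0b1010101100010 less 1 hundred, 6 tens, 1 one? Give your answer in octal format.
Convert 0b1010101100010 (binary) → 4096 + 1024 + 256 + 64 + 32 + 2 = 5474 (decimal)
Convert 1 hundred, 6 tens, 1 one (place-value notation) → 1×100 + 6×10 + 1 = 161 (decimal)
Compute 5474 - 161 = 5313
Convert 5313 (decimal) → 5313 = 1×4096 + 2×512 + 3×64 + 1 → 0o12301 (octal)
0o12301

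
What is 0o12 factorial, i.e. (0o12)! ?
Convert 0o12 (octal) → 1×8 + 2 = 10 (decimal)
Compute 10! = 3628800
3628800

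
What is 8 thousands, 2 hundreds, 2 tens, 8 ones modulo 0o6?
Convert 8 thousands, 2 hundreds, 2 tens, 8 ones (place-value notation) → 8×1000 + 2×100 + 2×10 + 8 = 8228 (decimal)
Convert 0o6 (octal) → 6 (decimal)
Compute 8228 mod 6 = 2
2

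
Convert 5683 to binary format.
Convert 5683 (decimal) → 5683 = 4096 + 1024 + 512 + 32 + 16 + 2 + 1 → 0b1011000110011 (binary)
0b1011000110011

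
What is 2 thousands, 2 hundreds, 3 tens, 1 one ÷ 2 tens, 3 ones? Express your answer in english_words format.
Convert 2 thousands, 2 hundreds, 3 tens, 1 one (place-value notation) → 2×1000 + 2×100 + 3×10 + 1 = 2231 (decimal)
Convert 2 tens, 3 ones (place-value notation) → 2×10 + 3 = 23 (decimal)
Compute 2231 ÷ 23 = 97
Convert 97 (decimal) → ninety-seven (English words)
ninety-seven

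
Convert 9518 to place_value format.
Convert 9518 (decimal) → 9518 = 9×1000 + 5×100 + 1×10 + 8 → 9 thousands, 5 hundreds, 1 ten, 8 ones (place-value notation)
9 thousands, 5 hundreds, 1 ten, 8 ones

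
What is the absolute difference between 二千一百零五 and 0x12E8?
Convert 二千一百零五 (Chinese numeral) → 2×1000 + 1×100 + 5 = 2105 (decimal)
Convert 0x12E8 (hexadecimal) → 1×4096 + 2×256 + 14×16 + 8 = 4840 (decimal)
Compute |2105 - 4840| = 2735
2735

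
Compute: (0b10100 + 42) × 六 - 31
Convert 0b10100 (binary) → 16 + 4 = 20 (decimal)
Convert 六 (Chinese numeral) → 6 (decimal)
Expression in decimal: (20 + 42) × 6 - 31
Parentheses first: 20 + 42 = 62
Multiply: 62 × 6 = 372
Subtract: 372 - 31 = 341
341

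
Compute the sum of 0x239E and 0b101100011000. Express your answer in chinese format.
Convert 0x239E (hexadecimal) → 2×4096 + 3×256 + 9×16 + 14 = 9118 (decimal)
Convert 0b101100011000 (binary) → 2048 + 512 + 256 + 16 + 8 = 2840 (decimal)
Compute 9118 + 2840 = 11958
Convert 11958 (decimal) → 11958 = 1×10000 + 1×1000 + 9×100 + 5×10 + 8 → 一万一千九百五十八 (Chinese numeral)
一万一千九百五十八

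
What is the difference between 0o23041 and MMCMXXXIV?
Convert 0o23041 (octal) → 2×4096 + 3×512 + 4×8 + 1 = 9761 (decimal)
Convert MMCMXXXIV (Roman numeral) → 1000 + 1000 + 900 + 10 + 10 + 10 + 4 = 2934 (decimal)
Difference: |9761 - 2934| = 6827
6827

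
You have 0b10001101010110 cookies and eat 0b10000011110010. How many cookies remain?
Convert 0b10001101010110 (binary) → 8192 + 512 + 256 + 64 + 16 + 4 + 2 = 9046 (decimal)
Convert 0b10000011110010 (binary) → 8192 + 128 + 64 + 32 + 16 + 2 = 8434 (decimal)
Compute 9046 - 8434 = 612
612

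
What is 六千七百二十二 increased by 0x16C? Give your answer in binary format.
Convert 六千七百二十二 (Chinese numeral) → 6×1000 + 7×100 + 2×10 + 2 = 6722 (decimal)
Convert 0x16C (hexadecimal) → 1×256 + 6×16 + 12 = 364 (decimal)
Compute 6722 + 364 = 7086
Convert 7086 (decimal) → 7086 = 4096 + 2048 + 512 + 256 + 128 + 32 + 8 + 4 + 2 → 0b1101110101110 (binary)
0b1101110101110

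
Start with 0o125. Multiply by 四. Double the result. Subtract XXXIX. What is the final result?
Convert 0o125 (octal) → 1×64 + 2×8 + 5 = 85 (decimal)
Start: 85
Convert 四 (Chinese numeral) → 4 (decimal)
85 × 4 = 340
340 × 2 = 680
Convert XXXIX (Roman numeral) → 10 + 10 + 10 + 9 = 39 (decimal)
680 - 39 = 641
641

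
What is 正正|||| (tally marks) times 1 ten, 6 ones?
Convert 正正|||| (tally marks) → 5 + 5 + 4 = 14 (decimal)
Convert 1 ten, 6 ones (place-value notation) → 1×10 + 6 = 16 (decimal)
Compute 14 × 16 = 224
224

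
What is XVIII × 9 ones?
Convert XVIII (Roman numeral) → 10 + 5 + 1 + 1 + 1 = 18 (decimal)
Convert 9 ones (place-value notation) → 9 (decimal)
Compute 18 × 9 = 162
162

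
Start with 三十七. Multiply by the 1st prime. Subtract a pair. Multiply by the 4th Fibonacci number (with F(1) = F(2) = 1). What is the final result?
Convert 三十七 (Chinese numeral) → 3×10 + 7 = 37 (decimal)
Start: 37
Convert the 1st prime (prime index) → 2 (decimal)
37 × 2 = 74
Convert a pair (colloquial) → 2 (decimal)
74 - 2 = 72
Convert the 4th Fibonacci number (with F(1) = F(2) = 1) (Fibonacci index) → 1, 1, 2, 3 → 3 (decimal)
72 × 3 = 216
216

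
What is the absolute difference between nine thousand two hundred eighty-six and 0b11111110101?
Convert nine thousand two hundred eighty-six (English words) → 9×1000 + 2×100 + 86 = 9286 (decimal)
Convert 0b11111110101 (binary) → 1024 + 512 + 256 + 128 + 64 + 32 + 16 + 4 + 1 = 2037 (decimal)
Compute |9286 - 2037| = 7249
7249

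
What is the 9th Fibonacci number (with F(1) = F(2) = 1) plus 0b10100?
The 9th Fibonacci number (with F(1) = F(2) = 1): 1, 1, 2, 3, 5, 8, 13, 21, 34 → 34
Convert 0b10100 (binary) → 16 + 4 = 20 (decimal)
Compute 34 + 20 = 54
54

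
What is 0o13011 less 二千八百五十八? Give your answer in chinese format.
Convert 0o13011 (octal) → 1×4096 + 3×512 + 1×8 + 1 = 5641 (decimal)
Convert 二千八百五十八 (Chinese numeral) → 2×1000 + 8×100 + 5×10 + 8 = 2858 (decimal)
Compute 5641 - 2858 = 2783
Convert 2783 (decimal) → 2783 = 2×1000 + 7×100 + 8×10 + 3 → 二千七百八十三 (Chinese numeral)
二千七百八十三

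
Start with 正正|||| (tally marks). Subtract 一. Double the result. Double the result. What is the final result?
Convert 正正|||| (tally marks) → 5 + 5 + 4 = 14 (decimal)
Start: 14
Convert 一 (Chinese numeral) → 1 (decimal)
14 - 1 = 13
13 × 2 = 26
26 × 2 = 52
52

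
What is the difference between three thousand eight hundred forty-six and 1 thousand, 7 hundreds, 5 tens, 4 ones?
Convert three thousand eight hundred forty-six (English words) → 3×1000 + 8×100 + 46 = 3846 (decimal)
Convert 1 thousand, 7 hundreds, 5 tens, 4 ones (place-value notation) → 1×1000 + 7×100 + 5×10 + 4 = 1754 (decimal)
Difference: |3846 - 1754| = 2092
2092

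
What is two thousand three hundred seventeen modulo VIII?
Convert two thousand three hundred seventeen (English words) → 2×1000 + 3×100 + 17 = 2317 (decimal)
Convert VIII (Roman numeral) → 5 + 1 + 1 + 1 = 8 (decimal)
Compute 2317 mod 8 = 5
5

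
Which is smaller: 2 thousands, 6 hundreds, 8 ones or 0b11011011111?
Convert 2 thousands, 6 hundreds, 8 ones (place-value notation) → 2×1000 + 6×100 + 8 = 2608 (decimal)
Convert 0b11011011111 (binary) → 1024 + 512 + 128 + 64 + 16 + 8 + 4 + 2 + 1 = 1759 (decimal)
Compare 2608 vs 1759: smaller = 1759
1759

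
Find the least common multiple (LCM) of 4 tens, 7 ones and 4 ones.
Convert 4 tens, 7 ones (place-value notation) → 4×10 + 7 = 47 (decimal)
Convert 4 ones (place-value notation) → 4 (decimal)
Compute lcm(47, 4) = 188
188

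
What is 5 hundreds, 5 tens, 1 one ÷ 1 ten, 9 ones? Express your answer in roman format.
Convert 5 hundreds, 5 tens, 1 one (place-value notation) → 5×100 + 5×10 + 1 = 551 (decimal)
Convert 1 ten, 9 ones (place-value notation) → 1×10 + 9 = 19 (decimal)
Compute 551 ÷ 19 = 29
Convert 29 (decimal) → 29 = 10 + 10 + 9 → XXIX (Roman numeral)
XXIX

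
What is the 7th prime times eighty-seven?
Convert the 7th prime (prime index) → 17 (decimal)
Convert eighty-seven (English words) → 87 (decimal)
Compute 17 × 87 = 1479
1479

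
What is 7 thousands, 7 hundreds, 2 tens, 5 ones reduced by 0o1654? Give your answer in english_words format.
Convert 7 thousands, 7 hundreds, 2 tens, 5 ones (place-value notation) → 7×1000 + 7×100 + 2×10 + 5 = 7725 (decimal)
Convert 0o1654 (octal) → 1×512 + 6×64 + 5×8 + 4 = 940 (decimal)
Compute 7725 - 940 = 6785
Convert 6785 (decimal) → 6785 = 6×1000 + 7×100 + 85 → six thousand seven hundred eighty-five (English words)
six thousand seven hundred eighty-five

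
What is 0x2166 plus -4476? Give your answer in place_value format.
Convert 0x2166 (hexadecimal) → 2×4096 + 1×256 + 6×16 + 6 = 8550 (decimal)
Compute 8550 + -4476 = 4074
Convert 4074 (decimal) → 4074 = 4×1000 + 7×10 + 4 → 4 thousands, 7 tens, 4 ones (place-value notation)
4 thousands, 7 tens, 4 ones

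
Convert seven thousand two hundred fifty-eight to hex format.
Convert seven thousand two hundred fifty-eight (English words) → 7×1000 + 2×100 + 58 = 7258 (decimal)
Convert 7258 (decimal) → 7258 = 1×4096 + 12×256 + 5×16 + 10 → 0x1C5A (hexadecimal)
0x1C5A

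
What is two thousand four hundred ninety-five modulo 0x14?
Convert two thousand four hundred ninety-five (English words) → 2×1000 + 4×100 + 95 = 2495 (decimal)
Convert 0x14 (hexadecimal) → 1×16 + 4 = 20 (decimal)
Compute 2495 mod 20 = 15
15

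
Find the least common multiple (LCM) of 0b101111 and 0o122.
Convert 0b101111 (binary) → 32 + 8 + 4 + 2 + 1 = 47 (decimal)
Convert 0o122 (octal) → 1×64 + 2×8 + 2 = 82 (decimal)
Compute lcm(47, 82) = 3854
3854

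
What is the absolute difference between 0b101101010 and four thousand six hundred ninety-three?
Convert 0b101101010 (binary) → 256 + 64 + 32 + 8 + 2 = 362 (decimal)
Convert four thousand six hundred ninety-three (English words) → 4×1000 + 6×100 + 93 = 4693 (decimal)
Compute |362 - 4693| = 4331
4331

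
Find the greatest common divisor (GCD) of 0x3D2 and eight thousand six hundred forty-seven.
Convert 0x3D2 (hexadecimal) → 3×256 + 13×16 + 2 = 978 (decimal)
Convert eight thousand six hundred forty-seven (English words) → 8×1000 + 6×100 + 47 = 8647 (decimal)
Compute gcd(978, 8647) = 1
1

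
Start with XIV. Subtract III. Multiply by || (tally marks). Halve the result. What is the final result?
Convert XIV (Roman numeral) → 10 + 4 = 14 (decimal)
Start: 14
Convert III (Roman numeral) → 1 + 1 + 1 = 3 (decimal)
14 - 3 = 11
Convert || (tally marks) → 2 (decimal)
11 × 2 = 22
22 ÷ 2 = 11
11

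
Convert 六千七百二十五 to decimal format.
Convert 六千七百二十五 (Chinese numeral) → 6×1000 + 7×100 + 2×10 + 5 = 6725 (decimal)
6725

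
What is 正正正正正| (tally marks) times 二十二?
Convert 正正正正正| (tally marks) → 5 + 5 + 5 + 5 + 5 + 1 = 26 (decimal)
Convert 二十二 (Chinese numeral) → 2×10 + 2 = 22 (decimal)
Compute 26 × 22 = 572
572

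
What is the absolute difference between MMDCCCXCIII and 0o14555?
Convert MMDCCCXCIII (Roman numeral) → 1000 + 1000 + 500 + 100 + 100 + 100 + 90 + 1 + 1 + 1 = 2893 (decimal)
Convert 0o14555 (octal) → 1×4096 + 4×512 + 5×64 + 5×8 + 5 = 6509 (decimal)
Compute |2893 - 6509| = 3616
3616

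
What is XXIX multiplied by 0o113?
Convert XXIX (Roman numeral) → 10 + 10 + 9 = 29 (decimal)
Convert 0o113 (octal) → 1×64 + 1×8 + 3 = 75 (decimal)
Compute 29 × 75 = 2175
2175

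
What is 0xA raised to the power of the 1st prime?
Convert 0xA (hexadecimal) → 10 (decimal)
Convert the 1st prime (prime index) → 2 (decimal)
Compute 10 ^ 2 = 100
100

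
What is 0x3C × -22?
Convert 0x3C (hexadecimal) → 3×16 + 12 = 60 (decimal)
Compute 60 × -22 = -1320
-1320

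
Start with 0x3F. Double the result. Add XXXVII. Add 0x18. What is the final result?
Convert 0x3F (hexadecimal) → 3×16 + 15 = 63 (decimal)
Start: 63
63 × 2 = 126
Convert XXXVII (Roman numeral) → 10 + 10 + 10 + 5 + 1 + 1 = 37 (decimal)
126 + 37 = 163
Convert 0x18 (hexadecimal) → 1×16 + 8 = 24 (decimal)
163 + 24 = 187
187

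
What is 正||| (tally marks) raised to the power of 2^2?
Convert 正||| (tally marks) → 5 + 3 = 8 (decimal)
Convert 2^2 (power) → 4 (decimal)
Compute 8 ^ 4 = 4096
4096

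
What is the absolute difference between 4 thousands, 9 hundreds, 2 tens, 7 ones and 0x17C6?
Convert 4 thousands, 9 hundreds, 2 tens, 7 ones (place-value notation) → 4×1000 + 9×100 + 2×10 + 7 = 4927 (decimal)
Convert 0x17C6 (hexadecimal) → 1×4096 + 7×256 + 12×16 + 6 = 6086 (decimal)
Compute |4927 - 6086| = 1159
1159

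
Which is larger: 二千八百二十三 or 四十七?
Convert 二千八百二十三 (Chinese numeral) → 2×1000 + 8×100 + 2×10 + 3 = 2823 (decimal)
Convert 四十七 (Chinese numeral) → 4×10 + 7 = 47 (decimal)
Compare 2823 vs 47: larger = 2823
2823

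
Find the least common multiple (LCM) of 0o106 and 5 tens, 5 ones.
Convert 0o106 (octal) → 1×64 + 6 = 70 (decimal)
Convert 5 tens, 5 ones (place-value notation) → 5×10 + 5 = 55 (decimal)
Compute lcm(70, 55) = 770
770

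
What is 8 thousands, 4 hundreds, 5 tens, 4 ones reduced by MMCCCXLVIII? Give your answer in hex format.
Convert 8 thousands, 4 hundreds, 5 tens, 4 ones (place-value notation) → 8×1000 + 4×100 + 5×10 + 4 = 8454 (decimal)
Convert MMCCCXLVIII (Roman numeral) → 1000 + 1000 + 100 + 100 + 100 + 40 + 5 + 1 + 1 + 1 = 2348 (decimal)
Compute 8454 - 2348 = 6106
Convert 6106 (decimal) → 6106 = 1×4096 + 7×256 + 13×16 + 10 → 0x17DA (hexadecimal)
0x17DA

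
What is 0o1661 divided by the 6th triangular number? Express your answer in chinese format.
Convert 0o1661 (octal) → 1×512 + 6×64 + 6×8 + 1 = 945 (decimal)
Convert the 6th triangular number (triangular index) → 6×7/2 = 21 (decimal)
Compute 945 ÷ 21 = 45
Convert 45 (decimal) → 45 = 4×10 + 5 → 四十五 (Chinese numeral)
四十五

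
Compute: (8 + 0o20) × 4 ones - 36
Convert 0o20 (octal) → 2×8 = 16 (decimal)
Convert 4 ones (place-value notation) → 4 (decimal)
Expression in decimal: (8 + 16) × 4 - 36
Parentheses first: 8 + 16 = 24
Multiply: 24 × 4 = 96
Subtract: 96 - 36 = 60
60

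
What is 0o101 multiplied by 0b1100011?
Convert 0o101 (octal) → 1×64 + 1 = 65 (decimal)
Convert 0b1100011 (binary) → 64 + 32 + 2 + 1 = 99 (decimal)
Compute 65 × 99 = 6435
6435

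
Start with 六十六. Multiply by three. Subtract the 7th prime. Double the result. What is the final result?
Convert 六十六 (Chinese numeral) → 6×10 + 6 = 66 (decimal)
Start: 66
Convert three (English words) → 3 (decimal)
66 × 3 = 198
Convert the 7th prime (prime index) → 17 (decimal)
198 - 17 = 181
181 × 2 = 362
362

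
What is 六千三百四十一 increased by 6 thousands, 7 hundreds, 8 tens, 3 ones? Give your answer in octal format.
Convert 六千三百四十一 (Chinese numeral) → 6×1000 + 3×100 + 4×10 + 1 = 6341 (decimal)
Convert 6 thousands, 7 hundreds, 8 tens, 3 ones (place-value notation) → 6×1000 + 7×100 + 8×10 + 3 = 6783 (decimal)
Compute 6341 + 6783 = 13124
Convert 13124 (decimal) → 13124 = 3×4096 + 1×512 + 5×64 + 4 → 0o31504 (octal)
0o31504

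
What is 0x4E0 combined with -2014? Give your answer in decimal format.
Convert 0x4E0 (hexadecimal) → 4×256 + 14×16 = 1248 (decimal)
Compute 1248 + -2014 = -766
-766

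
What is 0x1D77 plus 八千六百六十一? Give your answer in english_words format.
Convert 0x1D77 (hexadecimal) → 1×4096 + 13×256 + 7×16 + 7 = 7543 (decimal)
Convert 八千六百六十一 (Chinese numeral) → 8×1000 + 6×100 + 6×10 + 1 = 8661 (decimal)
Compute 7543 + 8661 = 16204
Convert 16204 (decimal) → 16204 = 16×1000 + 2×100 + 4 → sixteen thousand two hundred four (English words)
sixteen thousand two hundred four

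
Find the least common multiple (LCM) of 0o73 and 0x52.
Convert 0o73 (octal) → 7×8 + 3 = 59 (decimal)
Convert 0x52 (hexadecimal) → 5×16 + 2 = 82 (decimal)
Compute lcm(59, 82) = 4838
4838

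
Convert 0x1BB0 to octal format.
Convert 0x1BB0 (hexadecimal) → 1×4096 + 11×256 + 11×16 = 7088 (decimal)
Convert 7088 (decimal) → 7088 = 1×4096 + 5×512 + 6×64 + 6×8 → 0o15660 (octal)
0o15660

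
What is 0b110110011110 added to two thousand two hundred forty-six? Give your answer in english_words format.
Convert 0b110110011110 (binary) → 2048 + 1024 + 256 + 128 + 16 + 8 + 4 + 2 = 3486 (decimal)
Convert two thousand two hundred forty-six (English words) → 2×1000 + 2×100 + 46 = 2246 (decimal)
Compute 3486 + 2246 = 5732
Convert 5732 (decimal) → 5732 = 5×1000 + 7×100 + 32 → five thousand seven hundred thirty-two (English words)
five thousand seven hundred thirty-two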